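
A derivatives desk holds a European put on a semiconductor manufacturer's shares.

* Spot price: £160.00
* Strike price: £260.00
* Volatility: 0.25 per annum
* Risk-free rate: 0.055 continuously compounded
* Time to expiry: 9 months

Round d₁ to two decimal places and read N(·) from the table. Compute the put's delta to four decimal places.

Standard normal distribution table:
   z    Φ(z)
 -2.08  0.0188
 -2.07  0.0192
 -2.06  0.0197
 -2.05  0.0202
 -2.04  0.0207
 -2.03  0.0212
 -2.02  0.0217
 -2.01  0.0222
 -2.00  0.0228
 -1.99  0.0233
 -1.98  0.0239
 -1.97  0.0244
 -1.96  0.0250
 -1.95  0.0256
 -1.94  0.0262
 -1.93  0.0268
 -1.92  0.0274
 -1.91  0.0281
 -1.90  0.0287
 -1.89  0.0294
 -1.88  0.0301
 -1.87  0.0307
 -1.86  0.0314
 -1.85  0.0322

-0.9738

σ√T = 0.25 × 0.8660 = 0.2165
ln(S/K) + (r + σ²/2)T = ln(160/260) + (0.055 + 0.25²/2)·0.75 = -0.4855 + 0.0647 = -0.4208
d₁ = -0.4208 / 0.2165 = -1.9437 → -1.94
N(d₁) = N(-1.94) = 0.0262
Δ_put = N(d₁) − 1 = 0.0262 − 1 = -0.9738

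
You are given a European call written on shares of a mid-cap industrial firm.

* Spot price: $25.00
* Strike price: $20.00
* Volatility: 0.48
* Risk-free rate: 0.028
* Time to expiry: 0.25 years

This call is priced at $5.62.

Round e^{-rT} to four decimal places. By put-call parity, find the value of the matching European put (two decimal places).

exp(−rT) = exp(−0.028·0.25) = 0.9930
Put-call parity: C − P = S − K·e^(−rT) = 25 − 20·0.9930 = 25 − 19.8600 = 5.1400
P = C − (C − P) = 5.62 − (5.1400) = 0.4800

$0.48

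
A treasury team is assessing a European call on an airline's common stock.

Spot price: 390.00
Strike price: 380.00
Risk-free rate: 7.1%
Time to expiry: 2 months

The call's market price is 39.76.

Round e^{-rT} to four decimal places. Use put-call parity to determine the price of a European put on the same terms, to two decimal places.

25.28

e^(−rT) = e^(−0.071·0.1667) = 0.9882
Put-call parity: C − P = S − K·e^(−rT) = 390 − 380·0.9882 = 390 − 375.5160 = 14.4840
P = C − (C − P) = 39.76 − (14.4840) = 25.2760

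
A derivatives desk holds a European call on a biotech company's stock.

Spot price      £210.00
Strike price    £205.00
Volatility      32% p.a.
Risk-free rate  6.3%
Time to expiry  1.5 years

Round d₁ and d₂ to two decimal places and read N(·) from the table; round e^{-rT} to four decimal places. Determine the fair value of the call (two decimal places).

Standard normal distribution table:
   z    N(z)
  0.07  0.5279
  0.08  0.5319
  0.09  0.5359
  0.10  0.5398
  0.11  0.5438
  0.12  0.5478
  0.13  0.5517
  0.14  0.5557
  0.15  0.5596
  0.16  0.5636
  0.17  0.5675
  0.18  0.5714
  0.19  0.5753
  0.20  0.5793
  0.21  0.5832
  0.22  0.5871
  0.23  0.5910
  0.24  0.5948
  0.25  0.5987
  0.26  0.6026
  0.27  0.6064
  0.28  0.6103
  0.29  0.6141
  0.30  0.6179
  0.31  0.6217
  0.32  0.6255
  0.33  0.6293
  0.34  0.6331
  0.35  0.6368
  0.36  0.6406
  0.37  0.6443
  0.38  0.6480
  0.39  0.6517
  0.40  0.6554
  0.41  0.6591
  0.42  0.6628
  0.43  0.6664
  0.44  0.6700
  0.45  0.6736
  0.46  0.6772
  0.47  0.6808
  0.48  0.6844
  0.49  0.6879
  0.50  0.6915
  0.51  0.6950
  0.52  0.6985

£43.79

T = 1.5;  σ√T = 0.3919
d₁ = [ln(210/205) + (0.063 + 0.32²/2)·1.5] / 0.3919 = [0.0241 + 0.1713] / 0.3919 = 0.4986 ⇒ 0.50
d₂ = d₁ − σ√T = 0.4986 − 0.3919 = 0.1066 ⇒ 0.11
e^(−rT) = e^(−0.063·1.5) = 0.9098
C = 210·N(0.50) − 205·0.9098·N(0.11) = 210·0.6915 − 205·0.9098·0.5438 = 145.2150 − 101.4236 = 43.7914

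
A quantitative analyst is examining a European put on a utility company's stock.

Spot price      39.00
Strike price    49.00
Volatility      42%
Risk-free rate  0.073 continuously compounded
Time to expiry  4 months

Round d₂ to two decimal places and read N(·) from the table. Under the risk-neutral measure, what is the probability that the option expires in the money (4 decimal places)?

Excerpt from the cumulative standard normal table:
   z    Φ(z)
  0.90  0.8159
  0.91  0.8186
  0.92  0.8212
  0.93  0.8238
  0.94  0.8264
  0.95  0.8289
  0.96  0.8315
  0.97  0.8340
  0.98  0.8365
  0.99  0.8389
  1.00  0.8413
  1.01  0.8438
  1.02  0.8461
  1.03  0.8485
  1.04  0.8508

0.8315

σ√T = 0.42 × 0.5774 = 0.2425
ln(S/K) + (r + σ²/2)T = ln(39/49) + (0.073 + 0.42²/2)·0.3333 = -0.2283 + 0.0537 = -0.1745
d₁ = -0.1745 / 0.2425 = -0.7197 ≈ -0.72
d₂ = d₁ − σ√T = -0.7197 − 0.2425 = -0.9622 ≈ -0.96
Pr(exercise) under Q = N(−d₂) = N(0.96) = 0.8315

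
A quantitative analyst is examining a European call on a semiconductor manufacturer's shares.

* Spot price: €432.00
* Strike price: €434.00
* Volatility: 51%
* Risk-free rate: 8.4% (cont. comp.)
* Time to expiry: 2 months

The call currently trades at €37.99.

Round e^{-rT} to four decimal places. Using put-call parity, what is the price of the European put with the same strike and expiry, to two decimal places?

e^(−rT) = e^(−0.084·0.1667) = 0.9861
Put-call parity: C − P = S − K·e^(−rT) = 432 − 434·0.9861 = 432 − 427.9674 = 4.0326
P = C − (C − P) = 37.99 − (4.0326) = 33.9574

€33.96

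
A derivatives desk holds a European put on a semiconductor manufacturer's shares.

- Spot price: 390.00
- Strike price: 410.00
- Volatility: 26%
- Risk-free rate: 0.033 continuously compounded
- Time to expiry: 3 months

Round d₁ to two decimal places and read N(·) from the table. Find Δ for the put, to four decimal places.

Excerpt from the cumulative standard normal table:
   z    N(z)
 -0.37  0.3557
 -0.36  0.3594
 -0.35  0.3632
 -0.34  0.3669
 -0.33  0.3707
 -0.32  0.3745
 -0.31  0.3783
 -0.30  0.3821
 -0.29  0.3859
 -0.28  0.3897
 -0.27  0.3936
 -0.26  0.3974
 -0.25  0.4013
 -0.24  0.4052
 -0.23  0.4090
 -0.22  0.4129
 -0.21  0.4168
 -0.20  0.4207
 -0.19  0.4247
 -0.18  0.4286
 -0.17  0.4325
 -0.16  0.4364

-0.6026

T = 0.25;  σ√T = 0.1300
ln(S/K) + (r + σ²/2)T = ln(390/410) + (0.033 + 0.26²/2)·0.25 = -0.0500 + 0.0167 = -0.0333
d₁ = -0.0333 / 0.1300 = -0.2562 → -0.26
N(d₁) = N(-0.26) = 0.3974
Δ_put = N(d₁) − 1 = 0.3974 − 1 = -0.6026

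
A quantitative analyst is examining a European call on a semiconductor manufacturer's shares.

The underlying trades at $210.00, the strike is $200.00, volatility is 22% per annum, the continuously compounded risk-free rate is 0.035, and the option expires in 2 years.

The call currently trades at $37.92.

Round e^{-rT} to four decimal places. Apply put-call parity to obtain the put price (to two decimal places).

e^(−rT) = e^(−0.035·2) = 0.9324
Put-call parity: C − P = S − K·e^(−rT) = 210 − 200·0.9324 = 210 − 186.4800 = 23.5200
P = C − (C − P) = 37.92 − (23.5200) = 14.4000

$14.40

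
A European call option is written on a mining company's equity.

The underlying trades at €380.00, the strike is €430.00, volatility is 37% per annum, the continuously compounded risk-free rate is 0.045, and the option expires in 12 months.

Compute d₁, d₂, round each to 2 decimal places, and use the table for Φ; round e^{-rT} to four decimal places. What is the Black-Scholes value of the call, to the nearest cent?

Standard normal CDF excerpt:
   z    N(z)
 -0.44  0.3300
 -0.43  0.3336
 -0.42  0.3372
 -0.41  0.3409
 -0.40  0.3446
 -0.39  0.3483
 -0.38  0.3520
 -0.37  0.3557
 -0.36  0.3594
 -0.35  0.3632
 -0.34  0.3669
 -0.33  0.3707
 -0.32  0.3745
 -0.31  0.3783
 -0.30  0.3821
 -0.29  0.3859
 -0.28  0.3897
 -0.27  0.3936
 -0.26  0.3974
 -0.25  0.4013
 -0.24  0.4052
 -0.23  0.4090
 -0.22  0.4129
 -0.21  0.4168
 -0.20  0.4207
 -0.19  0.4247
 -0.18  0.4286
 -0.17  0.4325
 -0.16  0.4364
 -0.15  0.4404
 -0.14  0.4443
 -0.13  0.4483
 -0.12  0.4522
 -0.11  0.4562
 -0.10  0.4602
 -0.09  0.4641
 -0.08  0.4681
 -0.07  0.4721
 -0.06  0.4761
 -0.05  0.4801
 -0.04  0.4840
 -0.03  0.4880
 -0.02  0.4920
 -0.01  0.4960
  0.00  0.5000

€43.78

σ√T = 0.37 × 1.0000 = 0.3700
ln(S/K) + (r + σ²/2)T = ln(380/430) + (0.045 + 0.37²/2)·1 = -0.1236 + 0.1134 = -0.0102
d₁ = -0.0102 / 0.3700 = -0.0275 → -0.03
d₂ = d₁ − σ√T = -0.0275 − 0.3700 = -0.3975 → -0.40
exp(−rT) = exp(−0.045·1) = 0.9560
N(d₁) = N(-0.03) = 0.4880;  N(d₂) = N(-0.40) = 0.3446
C = 380·0.4880 − 430·0.9560·0.3446 = 185.4400 − 141.6582 = 43.7818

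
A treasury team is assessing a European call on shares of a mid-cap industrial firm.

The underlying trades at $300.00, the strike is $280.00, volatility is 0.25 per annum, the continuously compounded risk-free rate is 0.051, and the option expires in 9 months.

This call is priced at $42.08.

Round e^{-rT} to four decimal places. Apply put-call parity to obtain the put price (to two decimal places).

$11.58

e^(−rT) = e^(−0.051·0.75) = 0.9625
Put-call parity: C − P = S − K·e^(−rT) = 300 − 280·0.9625 = 300 − 269.5000 = 30.5000
P = C − (C − P) = 42.08 − (30.5000) = 11.5800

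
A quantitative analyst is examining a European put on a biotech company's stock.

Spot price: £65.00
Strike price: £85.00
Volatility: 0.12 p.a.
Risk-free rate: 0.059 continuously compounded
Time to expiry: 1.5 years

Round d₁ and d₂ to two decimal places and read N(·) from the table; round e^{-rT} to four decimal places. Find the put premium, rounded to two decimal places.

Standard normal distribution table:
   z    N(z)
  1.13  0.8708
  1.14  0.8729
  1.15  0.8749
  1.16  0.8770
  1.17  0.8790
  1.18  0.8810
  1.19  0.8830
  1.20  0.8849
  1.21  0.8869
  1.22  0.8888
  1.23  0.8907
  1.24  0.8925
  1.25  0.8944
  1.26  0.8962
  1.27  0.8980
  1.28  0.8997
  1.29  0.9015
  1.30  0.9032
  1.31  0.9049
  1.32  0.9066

σ√T = 0.12 × 1.2247 = 0.1470
ln(S/K) + (r + σ²/2)T = ln(65/85) + (0.059 + 0.12²/2)·1.5 = -0.2683 + 0.0993 = -0.1690
d₁ = -0.1690 / 0.1470 = -1.1497 which rounds to -1.15
d₂ = d₁ − σ√T = -1.1497 − 0.1470 = -1.2966 which rounds to -1.30
e^(−rT) = e^(−0.059·1.5) = 0.9153
N(−d₂) = N(1.30) = 0.9032;  N(−d₁) = N(1.15) = 0.8749
P = 85·0.9153·0.9032 − 65·0.8749 = 70.2694 − 56.8685 = 13.4009

£13.40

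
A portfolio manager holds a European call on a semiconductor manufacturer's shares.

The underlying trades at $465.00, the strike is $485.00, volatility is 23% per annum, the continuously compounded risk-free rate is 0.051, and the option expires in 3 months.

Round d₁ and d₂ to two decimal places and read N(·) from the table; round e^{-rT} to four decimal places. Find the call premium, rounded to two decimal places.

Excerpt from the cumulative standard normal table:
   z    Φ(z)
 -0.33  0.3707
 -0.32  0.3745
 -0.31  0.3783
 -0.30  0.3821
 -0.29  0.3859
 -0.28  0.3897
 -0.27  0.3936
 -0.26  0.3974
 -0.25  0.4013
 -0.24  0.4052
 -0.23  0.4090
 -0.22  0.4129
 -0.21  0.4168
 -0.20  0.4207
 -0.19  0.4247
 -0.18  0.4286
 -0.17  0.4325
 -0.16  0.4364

σ√T = 0.23·√0.25 = 0.1150
ln(S/K) + (r + σ²/2)T = ln(465/485) + (0.051 + 0.23²/2)·0.25 = -0.0421 + 0.0194 = -0.0227
d₁ = -0.0227 / 0.1150 = -0.1978 → -0.20
d₂ = d₁ − σ√T = -0.1978 − 0.1150 = -0.3128 → -0.31
e^(−rT) = e^(−0.051·0.25) = 0.9873
N(d₁) = N(-0.20) = 0.4207;  N(d₂) = N(-0.31) = 0.3783
C = 465·0.4207 − 485·0.9873·0.3783 = 195.6255 − 181.1454 = 14.4801

$14.48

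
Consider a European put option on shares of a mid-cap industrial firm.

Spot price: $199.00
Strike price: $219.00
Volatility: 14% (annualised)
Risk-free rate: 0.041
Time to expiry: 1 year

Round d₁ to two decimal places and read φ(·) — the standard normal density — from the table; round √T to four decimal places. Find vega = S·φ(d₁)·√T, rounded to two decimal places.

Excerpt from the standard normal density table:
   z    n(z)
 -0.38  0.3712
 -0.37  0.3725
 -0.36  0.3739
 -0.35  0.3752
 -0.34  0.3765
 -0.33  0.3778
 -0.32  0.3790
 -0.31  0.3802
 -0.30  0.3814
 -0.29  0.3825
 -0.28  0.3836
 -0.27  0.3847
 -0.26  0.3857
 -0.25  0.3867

σ√T = 0.14 × 1.0000 = 0.1400
d₁ = [ln(199/219) + (0.041 + 0.14²/2)·1] / 0.1400 = [-0.0958 + 0.0508] / 0.1400 = -0.3212 ≈ -0.32
√T = √1 = 1.0000
φ(d₁) = φ(-0.32) = 0.3790
vega = S·φ(d₁)·√T = 199·0.3790·1.0000 = 75.4210

75.42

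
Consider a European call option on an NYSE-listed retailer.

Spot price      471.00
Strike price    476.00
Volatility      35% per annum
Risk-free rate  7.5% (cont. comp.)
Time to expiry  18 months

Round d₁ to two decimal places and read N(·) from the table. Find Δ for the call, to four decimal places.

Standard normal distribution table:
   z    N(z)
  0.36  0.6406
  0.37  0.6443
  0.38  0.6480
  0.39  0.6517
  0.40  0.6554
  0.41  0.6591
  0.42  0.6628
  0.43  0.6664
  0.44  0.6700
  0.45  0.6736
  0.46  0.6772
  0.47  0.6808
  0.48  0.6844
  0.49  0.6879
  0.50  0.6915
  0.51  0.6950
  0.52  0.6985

0.6736

σ√T = 0.35 × 1.2247 = 0.4287
d₁ = [ln(471/476) + (0.075 + ½·0.35²)·1.5] / (σ√T) = (-0.0106 + 0.2044) / 0.4287 = 0.4521 ≈ 0.45
N(d₁) = N(0.45) = 0.6736
Δ_call = N(d₁) = 0.6736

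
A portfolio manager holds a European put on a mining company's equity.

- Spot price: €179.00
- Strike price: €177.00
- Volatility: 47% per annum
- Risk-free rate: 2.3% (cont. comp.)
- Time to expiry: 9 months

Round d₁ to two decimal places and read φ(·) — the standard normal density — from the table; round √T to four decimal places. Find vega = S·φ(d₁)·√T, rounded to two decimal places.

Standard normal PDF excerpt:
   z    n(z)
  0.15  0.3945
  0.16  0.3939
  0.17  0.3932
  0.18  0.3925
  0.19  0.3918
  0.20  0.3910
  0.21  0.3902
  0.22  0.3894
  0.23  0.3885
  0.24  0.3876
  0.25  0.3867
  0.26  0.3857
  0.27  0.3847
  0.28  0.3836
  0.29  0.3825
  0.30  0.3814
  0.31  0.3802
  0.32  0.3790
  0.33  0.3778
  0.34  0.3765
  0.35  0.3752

59.63

σ√T = 0.47 × 0.8660 = 0.4070
ln(S/K) + (r + σ²/2)T = ln(179/177) + (0.023 + 0.47²/2)·0.75 = 0.0112 + 0.1001 = 0.1113
d₁ = 0.1113 / 0.4070 = 0.2735 which rounds to 0.27
√T = √0.75 = 0.8660
φ(d₁) = φ(0.27) = 0.3847
vega = S·φ(d₁)·√T = 179·0.3847·0.8660 = 59.6339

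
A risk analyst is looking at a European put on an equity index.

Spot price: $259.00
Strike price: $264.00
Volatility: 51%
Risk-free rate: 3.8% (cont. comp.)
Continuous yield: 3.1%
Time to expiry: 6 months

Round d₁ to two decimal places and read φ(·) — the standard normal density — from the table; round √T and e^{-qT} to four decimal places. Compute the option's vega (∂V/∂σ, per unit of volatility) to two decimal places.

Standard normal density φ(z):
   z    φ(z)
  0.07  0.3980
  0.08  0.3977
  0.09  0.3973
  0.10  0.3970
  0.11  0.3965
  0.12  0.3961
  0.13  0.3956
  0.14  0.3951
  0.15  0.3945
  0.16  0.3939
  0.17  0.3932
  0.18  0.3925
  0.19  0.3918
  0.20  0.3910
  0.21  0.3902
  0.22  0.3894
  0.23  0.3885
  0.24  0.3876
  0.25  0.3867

σ√T = 0.51·√0.5 = 0.3606
d₁ = [ln(259/264) + (0.038 − 0.031 + ½·0.51²)·0.5] / (σ√T) = (-0.0191 + 0.0685) / 0.3606 = 0.1370 → 0.14
√T = √0.5 = 0.7071
φ(d₁) = φ(0.14) = 0.3951
e^(−qT) = e^(−0.031·0.5) = 0.9846
vega = S·e^(−qT)·φ(d₁)·√T = 259·0.9846·0.3951·0.7071 = 71.2439

71.24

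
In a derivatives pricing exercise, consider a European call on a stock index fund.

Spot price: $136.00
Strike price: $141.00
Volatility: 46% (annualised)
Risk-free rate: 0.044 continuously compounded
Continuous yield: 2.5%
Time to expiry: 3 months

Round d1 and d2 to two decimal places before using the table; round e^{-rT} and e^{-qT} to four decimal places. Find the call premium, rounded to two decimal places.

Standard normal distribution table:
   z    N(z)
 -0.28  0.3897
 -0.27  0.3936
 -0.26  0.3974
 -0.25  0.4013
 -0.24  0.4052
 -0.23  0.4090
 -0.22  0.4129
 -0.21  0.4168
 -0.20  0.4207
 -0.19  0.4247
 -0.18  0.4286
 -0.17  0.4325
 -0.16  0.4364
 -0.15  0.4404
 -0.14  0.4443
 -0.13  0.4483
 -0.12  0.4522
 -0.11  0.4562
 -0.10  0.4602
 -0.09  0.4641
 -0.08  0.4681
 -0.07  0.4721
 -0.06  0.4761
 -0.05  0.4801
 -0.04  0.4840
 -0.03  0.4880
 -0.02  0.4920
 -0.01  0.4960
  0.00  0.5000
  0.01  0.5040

T = 0.25;  σ√T = 0.2300
d₁ = [ln(136/141) + (0.044 − 0.025 + ½·0.46²)·0.25] / (σ√T) = (-0.0361 + 0.0312) / 0.2300 = -0.0213 which rounds to -0.02
d₂ = -0.0213 − 0.2300 = -0.2513 which rounds to -0.25
exp(−qT) = exp(−0.025·0.25) = 0.9938;  exp(−rT) = exp(−0.044·0.25) = 0.9891
C = 136·0.9938·N(-0.02) − 141·0.9891·N(-0.25) = 136·0.9938·0.4920 − 141·0.9891·0.4013 = 66.4971 − 55.9665 = 10.5306

$10.53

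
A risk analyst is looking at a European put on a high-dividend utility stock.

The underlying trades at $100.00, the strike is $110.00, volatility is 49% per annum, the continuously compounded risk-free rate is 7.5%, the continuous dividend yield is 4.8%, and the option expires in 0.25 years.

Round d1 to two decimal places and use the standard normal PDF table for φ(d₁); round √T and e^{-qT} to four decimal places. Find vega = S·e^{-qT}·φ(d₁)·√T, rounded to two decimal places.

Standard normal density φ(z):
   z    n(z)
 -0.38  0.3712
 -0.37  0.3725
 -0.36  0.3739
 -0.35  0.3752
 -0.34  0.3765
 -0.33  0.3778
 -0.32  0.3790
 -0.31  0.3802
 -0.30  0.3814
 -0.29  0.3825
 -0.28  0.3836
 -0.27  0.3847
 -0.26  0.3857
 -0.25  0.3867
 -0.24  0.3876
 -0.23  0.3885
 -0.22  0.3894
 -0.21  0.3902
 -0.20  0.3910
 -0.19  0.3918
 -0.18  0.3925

T = 0.25;  σ√T = 0.2450
ln(S/K) + (r − q + σ²/2)T = ln(100/110) + (0.075 − 0.048 + 0.49²/2)·0.25 = -0.0953 + 0.0368 = -0.0585
d₁ = -0.0585 / 0.2450 = -0.2390 which rounds to -0.24
√T = √0.25 = 0.5000
φ(d₁) = φ(-0.24) = 0.3876
exp(−qT) = exp(−0.048·0.25) = 0.9881
vega = S·exp(−qT)·φ(d₁)·√T = 100·0.9881·0.3876·0.5000 = 19.1494

19.15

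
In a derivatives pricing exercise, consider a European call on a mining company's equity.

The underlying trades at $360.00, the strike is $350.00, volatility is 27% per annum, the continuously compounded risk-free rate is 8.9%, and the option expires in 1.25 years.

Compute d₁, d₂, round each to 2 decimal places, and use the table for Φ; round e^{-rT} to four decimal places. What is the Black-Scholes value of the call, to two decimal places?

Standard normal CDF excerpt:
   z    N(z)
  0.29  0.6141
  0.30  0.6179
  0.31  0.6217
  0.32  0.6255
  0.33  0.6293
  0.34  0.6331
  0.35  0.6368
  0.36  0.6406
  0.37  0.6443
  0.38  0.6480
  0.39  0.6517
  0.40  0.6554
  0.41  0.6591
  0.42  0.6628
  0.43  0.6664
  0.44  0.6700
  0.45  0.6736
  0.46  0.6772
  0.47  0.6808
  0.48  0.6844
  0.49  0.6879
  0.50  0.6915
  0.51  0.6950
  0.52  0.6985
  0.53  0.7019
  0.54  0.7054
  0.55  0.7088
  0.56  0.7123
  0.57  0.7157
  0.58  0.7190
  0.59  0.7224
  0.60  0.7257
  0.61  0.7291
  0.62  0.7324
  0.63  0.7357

σ√T = 0.27 × 1.1180 = 0.3019
d₁ = [ln(360/350) + (0.089 + ½·0.27²)·1.25] / (σ√T) = (0.0282 + 0.1568) / 0.3019 = 0.6128 ⇒ 0.61
d₂ = 0.6128 − 0.3019 = 0.3109 ⇒ 0.31
exp(−rT) = exp(−0.089·1.25) = 0.8947
N(d₁) = N(0.61) = 0.7291;  N(d₂) = N(0.31) = 0.6217
C = 360·0.7291 − 350·0.8947·0.6217 = 262.4760 − 194.6822 = 67.7938

$67.79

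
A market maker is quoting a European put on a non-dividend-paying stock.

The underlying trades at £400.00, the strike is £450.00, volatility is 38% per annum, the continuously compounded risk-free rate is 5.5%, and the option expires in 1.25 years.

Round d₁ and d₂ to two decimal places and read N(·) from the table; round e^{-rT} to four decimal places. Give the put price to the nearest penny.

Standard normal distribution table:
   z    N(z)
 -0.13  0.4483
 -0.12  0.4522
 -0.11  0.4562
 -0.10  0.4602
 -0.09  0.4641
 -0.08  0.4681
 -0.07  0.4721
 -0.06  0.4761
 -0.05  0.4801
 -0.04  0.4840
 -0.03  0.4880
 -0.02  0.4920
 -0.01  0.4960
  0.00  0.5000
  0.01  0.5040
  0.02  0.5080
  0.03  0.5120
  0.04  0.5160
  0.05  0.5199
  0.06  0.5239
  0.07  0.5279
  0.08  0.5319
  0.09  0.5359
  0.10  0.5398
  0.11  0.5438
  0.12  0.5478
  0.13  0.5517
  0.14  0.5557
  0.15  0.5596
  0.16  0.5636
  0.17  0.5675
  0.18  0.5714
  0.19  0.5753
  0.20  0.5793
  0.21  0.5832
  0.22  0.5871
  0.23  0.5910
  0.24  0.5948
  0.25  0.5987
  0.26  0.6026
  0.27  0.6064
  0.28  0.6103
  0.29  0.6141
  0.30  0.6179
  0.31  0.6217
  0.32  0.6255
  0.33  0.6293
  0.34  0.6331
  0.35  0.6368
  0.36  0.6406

£80.30

σ√T = 0.38·√1.25 = 0.4249
d₁ = [ln(400/450) + (0.055 + 0.38²/2)·1.25] / 0.4249 = [-0.1178 + 0.1590] / 0.4249 = 0.0970 which rounds to 0.10
d₂ = d₁ − σ√T = 0.0970 − 0.4249 = -0.3278 which rounds to -0.33
exp(−rT) = exp(−0.055·1.25) = 0.9336
N(−d₂) = N(0.33) = 0.6293;  N(−d₁) = N(-0.10) = 0.4602
P = 450·0.9336·0.6293 − 400·0.4602 = 264.3815 − 184.0800 = 80.3015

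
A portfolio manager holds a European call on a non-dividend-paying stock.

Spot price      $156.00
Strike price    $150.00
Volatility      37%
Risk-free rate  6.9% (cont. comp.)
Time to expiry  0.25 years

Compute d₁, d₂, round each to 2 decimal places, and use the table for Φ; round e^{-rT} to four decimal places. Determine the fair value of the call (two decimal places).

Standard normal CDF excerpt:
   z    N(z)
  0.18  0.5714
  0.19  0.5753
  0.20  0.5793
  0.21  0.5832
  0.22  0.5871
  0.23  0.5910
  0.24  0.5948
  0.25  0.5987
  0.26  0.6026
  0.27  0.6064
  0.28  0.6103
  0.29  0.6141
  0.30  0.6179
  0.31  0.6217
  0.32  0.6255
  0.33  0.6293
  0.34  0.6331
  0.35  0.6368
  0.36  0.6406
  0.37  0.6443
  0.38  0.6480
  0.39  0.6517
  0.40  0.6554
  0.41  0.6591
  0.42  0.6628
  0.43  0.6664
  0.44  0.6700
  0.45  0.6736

σ√T = 0.37 × 0.5000 = 0.1850
d₁ = [ln(156/150) + (0.069 + 0.37²/2)·0.25] / 0.1850 = [0.0392 + 0.0344] / 0.1850 = 0.3977 ⇒ 0.40
d₂ = d₁ − σ√T = 0.3977 − 0.1850 = 0.2127 ⇒ 0.21
exp(−rT) = exp(−0.069·0.25) = 0.9829
C = 156·N(0.40) − 150·0.9829·N(0.21) = 156·0.6554 − 150·0.9829·0.5832 = 102.2424 − 85.9841 = 16.2583

$16.26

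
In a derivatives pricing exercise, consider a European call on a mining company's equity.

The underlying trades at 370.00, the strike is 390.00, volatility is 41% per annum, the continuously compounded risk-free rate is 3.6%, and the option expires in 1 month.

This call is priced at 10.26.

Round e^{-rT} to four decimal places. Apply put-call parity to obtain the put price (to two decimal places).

exp(−rT) = exp(−0.036·0.08333) = 0.9970
Put-call parity: C − P = S − K·e^(−rT) = 370 − 390·0.9970 = 370 − 388.8300 = -18.8300
P = C − (C − P) = 10.26 − (-18.8300) = 29.0900

29.09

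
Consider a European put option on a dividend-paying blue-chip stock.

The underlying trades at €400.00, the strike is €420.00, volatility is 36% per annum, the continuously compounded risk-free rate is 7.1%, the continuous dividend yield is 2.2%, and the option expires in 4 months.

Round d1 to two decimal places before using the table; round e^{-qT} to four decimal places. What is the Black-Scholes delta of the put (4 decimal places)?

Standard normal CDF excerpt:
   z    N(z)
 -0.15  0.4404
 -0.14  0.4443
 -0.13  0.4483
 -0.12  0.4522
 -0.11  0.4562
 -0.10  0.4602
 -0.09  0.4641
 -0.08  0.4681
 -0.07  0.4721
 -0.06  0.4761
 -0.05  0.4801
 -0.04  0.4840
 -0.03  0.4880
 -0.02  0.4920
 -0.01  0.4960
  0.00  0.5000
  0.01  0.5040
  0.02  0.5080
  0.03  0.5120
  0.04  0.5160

T = 0.3333;  σ√T = 0.2078
ln(S/K) + (r − q + σ²/2)T = ln(400/420) + (0.071 − 0.022 + 0.36²/2)·0.3333 = -0.0488 + 0.0379 = -0.0109
d₁ = -0.0109 / 0.2078 = -0.0522 ⇒ -0.05
N(d₁) = N(-0.05) = 0.4801
Δ_put = exp(−qT)·(N(d₁) − 1) = 0.9927·(0.4801 − 1) = -0.5161

-0.5161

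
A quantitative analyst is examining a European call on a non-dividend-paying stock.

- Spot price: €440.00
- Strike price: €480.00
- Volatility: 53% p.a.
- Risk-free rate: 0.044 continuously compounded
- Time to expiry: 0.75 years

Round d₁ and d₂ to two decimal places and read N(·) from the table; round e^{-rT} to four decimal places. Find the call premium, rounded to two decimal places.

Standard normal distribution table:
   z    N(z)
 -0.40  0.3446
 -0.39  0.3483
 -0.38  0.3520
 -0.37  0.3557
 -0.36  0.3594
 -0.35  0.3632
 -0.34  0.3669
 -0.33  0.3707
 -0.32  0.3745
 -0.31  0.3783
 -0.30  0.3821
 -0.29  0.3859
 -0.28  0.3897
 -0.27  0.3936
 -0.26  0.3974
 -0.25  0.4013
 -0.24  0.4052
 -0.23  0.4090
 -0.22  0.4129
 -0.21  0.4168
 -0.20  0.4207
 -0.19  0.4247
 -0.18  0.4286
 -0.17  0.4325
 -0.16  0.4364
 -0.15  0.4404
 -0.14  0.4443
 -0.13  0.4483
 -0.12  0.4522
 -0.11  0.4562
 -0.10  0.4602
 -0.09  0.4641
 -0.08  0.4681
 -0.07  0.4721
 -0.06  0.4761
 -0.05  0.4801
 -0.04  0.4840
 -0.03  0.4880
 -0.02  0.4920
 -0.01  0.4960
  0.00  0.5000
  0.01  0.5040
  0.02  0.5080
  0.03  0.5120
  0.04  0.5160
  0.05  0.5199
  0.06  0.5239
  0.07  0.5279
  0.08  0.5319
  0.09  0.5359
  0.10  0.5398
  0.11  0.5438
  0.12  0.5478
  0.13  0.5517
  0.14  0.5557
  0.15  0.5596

€70.60

σ√T = 0.53 × 0.8660 = 0.4590
ln(S/K) + (r + σ²/2)T = ln(440/480) + (0.044 + 0.53²/2)·0.75 = -0.0870 + 0.1383 = 0.0513
d₁ = 0.0513 / 0.4590 = 0.1118 ≈ 0.11
d₂ = d₁ − σ√T = 0.1118 − 0.4590 = -0.3472 ≈ -0.35
exp(−rT) = exp(−0.044·0.75) = 0.9675
N(d₁) = N(0.11) = 0.5438;  N(d₂) = N(-0.35) = 0.3632
C = 440·0.5438 − 480·0.9675·0.3632 = 239.2720 − 168.6701 = 70.6019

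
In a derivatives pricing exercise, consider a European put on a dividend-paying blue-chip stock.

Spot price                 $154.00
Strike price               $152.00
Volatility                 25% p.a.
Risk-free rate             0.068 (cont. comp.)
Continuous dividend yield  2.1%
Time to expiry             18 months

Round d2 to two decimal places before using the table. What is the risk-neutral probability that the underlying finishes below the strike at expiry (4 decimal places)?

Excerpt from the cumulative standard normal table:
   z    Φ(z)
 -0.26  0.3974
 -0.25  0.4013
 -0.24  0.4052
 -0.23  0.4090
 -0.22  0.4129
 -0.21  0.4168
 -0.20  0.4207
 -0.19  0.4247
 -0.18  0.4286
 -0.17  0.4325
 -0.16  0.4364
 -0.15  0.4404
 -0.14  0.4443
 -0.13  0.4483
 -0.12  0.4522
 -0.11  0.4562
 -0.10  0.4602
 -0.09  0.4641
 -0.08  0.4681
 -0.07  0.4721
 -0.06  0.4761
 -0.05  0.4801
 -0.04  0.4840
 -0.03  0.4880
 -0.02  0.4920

0.4522

σ√T = 0.25 × 1.2247 = 0.3062
d₁ = [ln(154/152) + (0.068 − 0.021 + 0.25²/2)·1.5] / 0.3062 = [0.0131 + 0.1174] / 0.3062 = 0.4260 which rounds to 0.43
d₂ = d₁ − σ√T = 0.4260 − 0.3062 = 0.1199 which rounds to 0.12
Pr(exercise) under Q = N(−d₂) = N(-0.12) = 0.4522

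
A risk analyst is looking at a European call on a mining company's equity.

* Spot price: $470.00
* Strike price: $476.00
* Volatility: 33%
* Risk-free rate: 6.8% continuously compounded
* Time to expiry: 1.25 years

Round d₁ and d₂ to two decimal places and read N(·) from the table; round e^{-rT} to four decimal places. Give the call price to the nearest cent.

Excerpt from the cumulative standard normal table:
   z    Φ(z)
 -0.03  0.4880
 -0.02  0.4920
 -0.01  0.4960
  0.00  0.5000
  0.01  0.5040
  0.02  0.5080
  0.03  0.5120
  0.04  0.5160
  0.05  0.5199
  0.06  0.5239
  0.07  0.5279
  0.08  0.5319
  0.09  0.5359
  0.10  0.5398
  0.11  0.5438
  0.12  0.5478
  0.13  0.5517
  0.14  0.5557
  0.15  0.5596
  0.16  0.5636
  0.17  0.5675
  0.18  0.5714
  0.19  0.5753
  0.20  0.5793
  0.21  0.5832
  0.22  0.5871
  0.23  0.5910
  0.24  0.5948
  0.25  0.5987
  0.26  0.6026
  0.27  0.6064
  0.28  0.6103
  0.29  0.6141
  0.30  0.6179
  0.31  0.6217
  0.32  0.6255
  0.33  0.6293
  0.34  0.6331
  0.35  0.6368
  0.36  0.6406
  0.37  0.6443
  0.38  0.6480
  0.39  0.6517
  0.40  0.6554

T = 1.25;  σ√T = 0.3690
d₁ = [ln(470/476) + (0.068 + 0.33²/2)·1.25] / 0.3690 = [-0.0127 + 0.1531] / 0.3690 = 0.3805 ⇒ 0.38
d₂ = d₁ − σ√T = 0.3805 − 0.3690 = 0.0115 ⇒ 0.01
e^(−rT) = e^(−0.068·1.25) = 0.9185
N(d₁) = N(0.38) = 0.6480;  N(d₂) = N(0.01) = 0.5040
C = 470·0.6480 − 476·0.9185·0.5040 = 304.5600 − 220.3518 = 84.2082

$84.21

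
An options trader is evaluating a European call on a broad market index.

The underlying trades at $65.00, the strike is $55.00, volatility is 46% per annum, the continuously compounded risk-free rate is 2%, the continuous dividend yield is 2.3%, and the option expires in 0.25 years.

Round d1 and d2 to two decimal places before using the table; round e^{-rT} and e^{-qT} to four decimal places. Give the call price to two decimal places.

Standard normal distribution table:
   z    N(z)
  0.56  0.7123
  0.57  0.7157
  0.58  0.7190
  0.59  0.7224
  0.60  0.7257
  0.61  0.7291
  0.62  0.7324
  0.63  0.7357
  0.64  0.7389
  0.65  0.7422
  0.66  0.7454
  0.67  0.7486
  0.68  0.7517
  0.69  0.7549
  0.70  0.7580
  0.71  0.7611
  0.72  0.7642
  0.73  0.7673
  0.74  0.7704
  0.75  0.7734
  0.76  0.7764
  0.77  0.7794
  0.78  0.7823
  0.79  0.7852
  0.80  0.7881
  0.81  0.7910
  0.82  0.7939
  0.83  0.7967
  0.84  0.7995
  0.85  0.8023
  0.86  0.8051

$11.77

T = 0.25;  σ√T = 0.2300
ln(S/K) + (r − q + σ²/2)T = ln(65/55) + (0.02 − 0.023 + 0.46²/2)·0.25 = 0.1671 + 0.0257 = 0.1928
d₁ = 0.1928 / 0.2300 = 0.8381 ⇒ 0.84
d₂ = d₁ − σ√T = 0.8381 − 0.2300 = 0.6081 ⇒ 0.61
e^(−qT) = e^(−0.023·0.25) = 0.9943;  e^(−rT) = e^(−0.02·0.25) = 0.9950
N(d₁) = N(0.84) = 0.7995;  N(d₂) = N(0.61) = 0.7291
C = 65·0.9943·0.7995 − 55·0.9950·0.7291 = 51.6713 − 39.9000 = 11.7713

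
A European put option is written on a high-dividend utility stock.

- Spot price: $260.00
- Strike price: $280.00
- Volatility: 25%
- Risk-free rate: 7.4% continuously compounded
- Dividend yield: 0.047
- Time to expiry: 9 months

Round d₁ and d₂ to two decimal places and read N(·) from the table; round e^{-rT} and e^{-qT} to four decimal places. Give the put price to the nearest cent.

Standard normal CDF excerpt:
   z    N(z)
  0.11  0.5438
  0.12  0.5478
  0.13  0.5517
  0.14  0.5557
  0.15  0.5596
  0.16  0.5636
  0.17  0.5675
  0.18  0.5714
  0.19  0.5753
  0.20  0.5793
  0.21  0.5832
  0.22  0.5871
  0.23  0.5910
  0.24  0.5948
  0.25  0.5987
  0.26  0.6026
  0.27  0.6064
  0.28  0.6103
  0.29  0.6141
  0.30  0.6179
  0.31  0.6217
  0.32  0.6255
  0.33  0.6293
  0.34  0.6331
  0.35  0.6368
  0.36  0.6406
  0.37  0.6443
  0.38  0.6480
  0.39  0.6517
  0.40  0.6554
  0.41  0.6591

σ√T = 0.25 × 0.8660 = 0.2165
ln(S/K) + (r − q + σ²/2)T = ln(260/280) + (0.074 − 0.047 + 0.25²/2)·0.75 = -0.0741 + 0.0437 = -0.0304
d₁ = -0.0304 / 0.2165 = -0.1405 → -0.14
d₂ = d₁ − σ√T = -0.1405 − 0.2165 = -0.3570 → -0.36
exp(−qT) = exp(−0.047·0.75) = 0.9654;  exp(−rT) = exp(−0.074·0.75) = 0.9460
N(−d₂) = N(0.36) = 0.6406;  N(−d₁) = N(0.14) = 0.5557
P = 280·0.9460·0.6406 − 260·0.9654·0.5557 = 169.6821 − 139.4829 = 30.1992

$30.20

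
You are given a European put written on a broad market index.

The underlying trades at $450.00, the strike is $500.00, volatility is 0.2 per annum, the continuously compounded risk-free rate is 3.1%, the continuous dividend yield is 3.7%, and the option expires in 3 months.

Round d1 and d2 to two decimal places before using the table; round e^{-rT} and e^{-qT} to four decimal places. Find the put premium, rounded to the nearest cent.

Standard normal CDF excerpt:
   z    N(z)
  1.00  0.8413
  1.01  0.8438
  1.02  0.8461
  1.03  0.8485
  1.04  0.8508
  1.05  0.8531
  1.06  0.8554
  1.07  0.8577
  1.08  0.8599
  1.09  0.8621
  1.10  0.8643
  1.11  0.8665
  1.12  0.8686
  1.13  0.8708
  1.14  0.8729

σ√T = 0.2 × 0.5000 = 0.1000
d₁ = [ln(450/500) + (0.031 − 0.037 + ½·0.2²)·0.25] / (σ√T) = (-0.1054 + 0.0035) / 0.1000 = -1.0186 ≈ -1.02
d₂ = -1.0186 − 0.1000 = -1.1186 ≈ -1.12
exp(−qT) = exp(−0.037·0.25) = 0.9908;  exp(−rT) = exp(−0.031·0.25) = 0.9923
N(−d₂) = N(1.12) = 0.8686;  N(−d₁) = N(1.02) = 0.8461
P = 500·0.9923·0.8686 − 450·0.9908·0.8461 = 430.9559 − 377.2421 = 53.7137

$53.71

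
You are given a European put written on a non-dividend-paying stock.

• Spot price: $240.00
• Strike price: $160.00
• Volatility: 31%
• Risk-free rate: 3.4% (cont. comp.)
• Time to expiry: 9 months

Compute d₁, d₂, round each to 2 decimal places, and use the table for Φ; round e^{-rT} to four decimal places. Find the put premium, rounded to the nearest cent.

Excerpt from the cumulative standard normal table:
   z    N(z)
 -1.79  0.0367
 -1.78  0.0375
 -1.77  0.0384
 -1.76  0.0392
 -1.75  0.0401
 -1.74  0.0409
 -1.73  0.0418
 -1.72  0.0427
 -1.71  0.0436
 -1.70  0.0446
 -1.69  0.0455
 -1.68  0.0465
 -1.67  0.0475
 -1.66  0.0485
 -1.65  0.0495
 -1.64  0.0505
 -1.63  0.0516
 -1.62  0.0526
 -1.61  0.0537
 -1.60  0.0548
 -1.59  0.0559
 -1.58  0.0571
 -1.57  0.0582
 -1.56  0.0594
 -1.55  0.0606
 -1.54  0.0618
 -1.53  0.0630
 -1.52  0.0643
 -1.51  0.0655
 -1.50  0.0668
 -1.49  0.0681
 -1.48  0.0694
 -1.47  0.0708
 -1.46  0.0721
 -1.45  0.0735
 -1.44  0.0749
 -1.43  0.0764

$1.23

σ√T = 0.31·√0.75 = 0.2685
d₁ = [ln(240/160) + (0.034 + ½·0.31²)·0.75] / (σ√T) = (0.4055 + 0.0615) / 0.2685 = 1.7395 which rounds to 1.74
d₂ = 1.7395 − 0.2685 = 1.4710 which rounds to 1.47
e^(−rT) = e^(−0.034·0.75) = 0.9748
P = 160·0.9748·N(-1.47) − 240·N(-1.74) = 160·0.9748·0.0708 − 240·0.0409 = 11.0425 − 9.8160 = 1.2265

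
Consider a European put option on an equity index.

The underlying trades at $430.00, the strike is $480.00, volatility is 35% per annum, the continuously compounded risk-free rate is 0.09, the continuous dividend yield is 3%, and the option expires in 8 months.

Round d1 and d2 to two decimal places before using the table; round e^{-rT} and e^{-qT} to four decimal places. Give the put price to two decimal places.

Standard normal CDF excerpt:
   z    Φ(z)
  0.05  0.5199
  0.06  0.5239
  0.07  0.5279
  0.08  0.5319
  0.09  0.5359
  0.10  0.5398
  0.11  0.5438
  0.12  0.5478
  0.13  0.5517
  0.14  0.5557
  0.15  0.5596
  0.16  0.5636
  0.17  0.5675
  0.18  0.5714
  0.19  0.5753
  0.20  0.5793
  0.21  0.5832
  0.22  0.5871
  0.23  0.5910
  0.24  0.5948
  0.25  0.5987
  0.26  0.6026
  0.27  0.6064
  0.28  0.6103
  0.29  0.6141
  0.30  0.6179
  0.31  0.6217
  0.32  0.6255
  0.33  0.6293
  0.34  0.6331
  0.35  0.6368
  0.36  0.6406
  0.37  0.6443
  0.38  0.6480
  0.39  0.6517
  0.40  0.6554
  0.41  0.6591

$67.09

σ√T = 0.35·√0.6667 = 0.2858
d₁ = [ln(430/480) + (0.09 − 0.03 + 0.35²/2)·0.6667] / 0.2858 = [-0.1100 + 0.0808] / 0.2858 = -0.1021 → -0.10
d₂ = d₁ − σ√T = -0.1021 − 0.2858 = -0.3878 → -0.39
exp(−qT) = exp(−0.03·0.6667) = 0.9802;  exp(−rT) = exp(−0.09·0.6667) = 0.9418
N(−d₂) = N(0.39) = 0.6517;  N(−d₁) = N(0.10) = 0.5398
P = 480·0.9418·0.6517 − 430·0.9802·0.5398 = 294.6101 − 227.5181 = 67.0920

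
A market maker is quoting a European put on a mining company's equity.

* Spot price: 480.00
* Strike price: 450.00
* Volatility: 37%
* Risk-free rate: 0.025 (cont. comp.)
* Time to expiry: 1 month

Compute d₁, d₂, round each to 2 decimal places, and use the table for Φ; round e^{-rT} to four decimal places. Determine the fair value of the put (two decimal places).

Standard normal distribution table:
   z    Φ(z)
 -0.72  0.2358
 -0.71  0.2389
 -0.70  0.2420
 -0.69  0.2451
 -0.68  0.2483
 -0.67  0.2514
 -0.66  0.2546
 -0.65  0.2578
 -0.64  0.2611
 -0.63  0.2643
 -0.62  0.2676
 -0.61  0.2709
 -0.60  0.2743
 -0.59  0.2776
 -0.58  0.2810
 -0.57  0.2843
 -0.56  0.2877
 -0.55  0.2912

8.48

T = 0.08333;  σ√T = 0.1068
d₁ = [ln(480/450) + (0.025 + 0.37²/2)·0.08333] / 0.1068 = [0.0645 + 0.0078] / 0.1068 = 0.6771 → 0.68
d₂ = d₁ − σ√T = 0.6771 − 0.1068 = 0.5703 → 0.57
exp(−rT) = exp(−0.025·0.08333) = 0.9979
N(−d₂) = N(-0.57) = 0.2843;  N(−d₁) = N(-0.68) = 0.2483
P = 450·0.9979·0.2843 − 480·0.2483 = 127.6663 − 119.1840 = 8.4823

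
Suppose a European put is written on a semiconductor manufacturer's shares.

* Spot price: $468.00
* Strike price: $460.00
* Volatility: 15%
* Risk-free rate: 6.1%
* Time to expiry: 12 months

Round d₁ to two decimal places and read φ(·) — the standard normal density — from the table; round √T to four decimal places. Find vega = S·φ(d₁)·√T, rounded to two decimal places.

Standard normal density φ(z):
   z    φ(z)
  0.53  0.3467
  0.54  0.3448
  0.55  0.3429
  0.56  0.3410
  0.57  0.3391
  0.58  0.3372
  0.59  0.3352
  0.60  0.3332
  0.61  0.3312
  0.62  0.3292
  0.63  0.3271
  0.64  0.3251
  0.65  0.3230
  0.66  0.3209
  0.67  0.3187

σ√T = 0.15 × 1.0000 = 0.1500
d₁ = [ln(468/460) + (0.061 + 0.15²/2)·1] / 0.1500 = [0.0172 + 0.0722] / 0.1500 = 0.5966 ≈ 0.60
√T = √1 = 1.0000
φ(d₁) = φ(0.60) = 0.3332
vega = S·φ(d₁)·√T = 468·0.3332·1.0000 = 155.9376
(The call has the same vega.)

155.94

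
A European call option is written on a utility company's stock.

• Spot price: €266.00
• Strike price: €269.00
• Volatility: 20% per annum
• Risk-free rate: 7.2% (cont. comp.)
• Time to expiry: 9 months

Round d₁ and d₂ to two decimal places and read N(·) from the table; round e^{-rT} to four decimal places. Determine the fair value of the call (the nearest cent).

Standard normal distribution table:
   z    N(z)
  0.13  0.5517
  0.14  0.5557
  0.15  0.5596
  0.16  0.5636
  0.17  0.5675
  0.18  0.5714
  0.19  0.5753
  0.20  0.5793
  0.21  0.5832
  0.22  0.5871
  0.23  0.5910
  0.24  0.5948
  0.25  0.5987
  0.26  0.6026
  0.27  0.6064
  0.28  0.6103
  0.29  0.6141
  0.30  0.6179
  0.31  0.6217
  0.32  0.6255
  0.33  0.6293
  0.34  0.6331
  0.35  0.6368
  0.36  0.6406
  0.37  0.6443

€23.76

T = 0.75;  σ√T = 0.1732
d₁ = [ln(266/269) + (0.072 + 0.2²/2)·0.75] / 0.1732 = [-0.0112 + 0.0690] / 0.1732 = 0.3336 which rounds to 0.33
d₂ = d₁ − σ√T = 0.3336 − 0.1732 = 0.1604 which rounds to 0.16
e^(−rT) = e^(−0.072·0.75) = 0.9474
N(d₁) = N(0.33) = 0.6293;  N(d₂) = N(0.16) = 0.5636
C = 266·0.6293 − 269·0.9474·0.5636 = 167.3938 − 143.6338 = 23.7600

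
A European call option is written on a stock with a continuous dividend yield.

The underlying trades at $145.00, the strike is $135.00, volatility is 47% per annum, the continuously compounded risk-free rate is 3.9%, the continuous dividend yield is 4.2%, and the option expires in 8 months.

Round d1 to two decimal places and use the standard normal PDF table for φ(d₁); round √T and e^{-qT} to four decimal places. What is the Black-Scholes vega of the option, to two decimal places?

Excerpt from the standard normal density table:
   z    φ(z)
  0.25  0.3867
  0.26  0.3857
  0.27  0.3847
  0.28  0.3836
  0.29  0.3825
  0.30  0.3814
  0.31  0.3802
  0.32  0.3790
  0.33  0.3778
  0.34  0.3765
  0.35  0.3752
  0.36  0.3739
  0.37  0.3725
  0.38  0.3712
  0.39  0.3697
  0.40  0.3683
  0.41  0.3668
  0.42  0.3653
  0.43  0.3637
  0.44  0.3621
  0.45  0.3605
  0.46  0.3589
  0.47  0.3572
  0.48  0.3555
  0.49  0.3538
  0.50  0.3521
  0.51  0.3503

42.88

T = 0.6667;  σ√T = 0.3838
ln(S/K) + (r − q + σ²/2)T = ln(145/135) + (0.039 − 0.042 + 0.47²/2)·0.6667 = 0.0715 + 0.0716 = 0.1431
d₁ = 0.1431 / 0.3838 = 0.3729 ⇒ 0.37
√T = √0.6667 = 0.8165
φ(d₁) = φ(0.37) = 0.3725
e^(−qT) = e^(−0.042·0.6667) = 0.9724
vega = S·e^(−qT)·φ(d₁)·√T = 145·0.9724·0.3725·0.8165 = 42.8840
(Vega is the same for a European call and put with the same parameters.)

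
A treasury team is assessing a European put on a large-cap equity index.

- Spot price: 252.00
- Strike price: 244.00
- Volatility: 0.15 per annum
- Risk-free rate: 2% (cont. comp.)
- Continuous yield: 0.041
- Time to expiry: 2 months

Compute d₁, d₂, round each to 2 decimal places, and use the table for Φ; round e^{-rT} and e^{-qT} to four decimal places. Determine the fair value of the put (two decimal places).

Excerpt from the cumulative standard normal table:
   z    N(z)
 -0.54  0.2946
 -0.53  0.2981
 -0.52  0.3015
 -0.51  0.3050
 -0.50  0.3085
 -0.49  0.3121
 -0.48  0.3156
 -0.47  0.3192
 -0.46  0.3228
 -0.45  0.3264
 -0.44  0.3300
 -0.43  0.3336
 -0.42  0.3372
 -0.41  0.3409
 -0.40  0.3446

T = 0.1667;  σ√T = 0.0612
d₁ = [ln(252/244) + (0.02 − 0.041 + ½·0.15²)·0.1667] / (σ√T) = (0.0323 − 0.0016) / 0.0612 = 0.5003 → 0.50
d₂ = 0.5003 − 0.0612 = 0.4390 → 0.44
e^(−qT) = e^(−0.041·0.1667) = 0.9932;  e^(−rT) = e^(−0.02·0.1667) = 0.9967
P = 244·0.9967·N(-0.44) − 252·0.9932·N(-0.50) = 244·0.9967·0.3300 − 252·0.9932·0.3085 = 80.2543 − 77.2134 = 3.0409

3.04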